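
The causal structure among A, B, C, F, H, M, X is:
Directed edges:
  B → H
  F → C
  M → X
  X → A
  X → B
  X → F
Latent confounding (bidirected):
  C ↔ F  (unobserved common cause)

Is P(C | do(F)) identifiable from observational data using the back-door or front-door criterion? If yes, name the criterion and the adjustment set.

P(C|do(F)): not identifiable (no BD/FD set).

desc(F)\{F}={C}; candidates ⊆ {A,B,H,M,X}.
F↔C: latent back-door arc(s) into F.
size 0: {}; under {} F still reaches {A,B,C,H,M,X} ∋ C.
size 1: {A}, {B}, {H} …(+2); under {A} F still reaches {B,C,H,M,X} ∋ C.
size 2: {A,B}, {A,H}, {A,M} …(+7); under {A,B} F still reaches {C,M,X} ∋ C.
F↔C cannot be blocked by any observed set — no back-door set.
No mediator lies on a directed F→…→C path.
Neither criterion identifies P(C|do(F)) in this graph.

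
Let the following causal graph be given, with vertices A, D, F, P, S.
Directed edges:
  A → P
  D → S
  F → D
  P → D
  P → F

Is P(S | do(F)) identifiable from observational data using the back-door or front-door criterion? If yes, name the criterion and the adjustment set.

desc(F)\{F}={D,S}; candidates ⊆ {A,P}.
size 0: {}; under {} F still reaches {A,D,P,S} ∋ S.
{P}: F⊥S given {P} in G with F→· removed — back-door holds.
P(S|do(F)) = Σ_{P} P(S|F,P)·P(P).

P(S|do(F)): backdoor, adjust for {P}.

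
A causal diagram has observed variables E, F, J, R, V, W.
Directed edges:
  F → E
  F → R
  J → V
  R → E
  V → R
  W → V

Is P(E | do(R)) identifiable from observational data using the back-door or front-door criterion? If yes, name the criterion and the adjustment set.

P(E|do(R)): backdoor, adjust for {F}.

desc(R)\{R}={E}; candidates ⊆ {F,J,V,W}.
size 0: {}; under {} R still reaches {E,F,J,V,W} ∋ E.
{F}: R⊥E given {F} in G with R→· removed — back-door holds.
P(E|do(R)) = Σ_{F} P(E|R,F)·P(F).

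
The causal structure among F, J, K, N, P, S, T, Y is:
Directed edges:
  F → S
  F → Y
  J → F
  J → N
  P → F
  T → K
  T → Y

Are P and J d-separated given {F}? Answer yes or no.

Bayes-Ball from P | {F} reaches {J,N}.
J ∈ reach(P|{F}) ⇒ P ⊥̸ J | {F}.

No — P and J are d-connected given {F}.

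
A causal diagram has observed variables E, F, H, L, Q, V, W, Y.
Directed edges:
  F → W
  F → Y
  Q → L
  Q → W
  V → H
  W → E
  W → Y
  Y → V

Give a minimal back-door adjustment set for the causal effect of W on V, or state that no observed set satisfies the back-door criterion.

W→V: minimal back-door set {F}.

desc(W)\{W}={E,H,V,Y}; candidates ⊆ {F,L,Q}.
size 0: {}; under {} W still reaches {F,H,L,Q,V,Y} ∋ V.
{F}: W⊥V given {F} in G with W→· removed — back-door holds.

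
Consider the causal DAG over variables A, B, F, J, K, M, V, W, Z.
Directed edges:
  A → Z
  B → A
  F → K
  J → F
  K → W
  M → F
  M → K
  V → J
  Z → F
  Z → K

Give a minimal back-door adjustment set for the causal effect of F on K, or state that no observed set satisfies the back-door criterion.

desc(F)\{F}={K,W}; candidates ⊆ {A,B,J,M,V,Z}.
size 0: {}; under {} F still reaches {A,B,J,K,M,V,W,Z} ∋ K.
size 1: {A}, {B}, {J} …(+3); under {A} F still reaches {J,K,M,V,W,Z} ∋ K.
{M,Z}: F⊥K given {M,Z} in G with F→· removed — back-door holds.

F→K: minimal back-door set {M, Z}.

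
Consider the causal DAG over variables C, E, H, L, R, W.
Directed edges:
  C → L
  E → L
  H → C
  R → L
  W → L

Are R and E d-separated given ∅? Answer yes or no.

Bayes-Ball from R | ∅ reaches {L}.
E ∉ reach(R|∅) ⇒ R ⊥ E | ∅.

Yes — R ⊥ E | ∅.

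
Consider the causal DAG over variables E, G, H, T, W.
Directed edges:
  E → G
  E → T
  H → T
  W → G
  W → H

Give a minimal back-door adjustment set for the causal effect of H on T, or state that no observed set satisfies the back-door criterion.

H→T: minimal back-door set ∅.

desc(H)\{H}={T}; candidates ⊆ {E,G,W}.
∅: H⊥T given ∅ in G with H→· removed — back-door holds.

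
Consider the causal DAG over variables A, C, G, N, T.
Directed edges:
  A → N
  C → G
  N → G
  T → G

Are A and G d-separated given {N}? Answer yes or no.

Yes — A ⊥ G | {N}.

Bayes-Ball from A | {N} reaches ∅.
G ∉ reach(A|{N}) ⇒ A ⊥ G | {N}.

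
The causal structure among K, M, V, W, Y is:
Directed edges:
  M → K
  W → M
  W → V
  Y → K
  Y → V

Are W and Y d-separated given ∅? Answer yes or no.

Yes — W ⊥ Y | ∅.

Bayes-Ball from W | ∅ reaches {K,M,V}.
Y ∉ reach(W|∅) ⇒ W ⊥ Y | ∅.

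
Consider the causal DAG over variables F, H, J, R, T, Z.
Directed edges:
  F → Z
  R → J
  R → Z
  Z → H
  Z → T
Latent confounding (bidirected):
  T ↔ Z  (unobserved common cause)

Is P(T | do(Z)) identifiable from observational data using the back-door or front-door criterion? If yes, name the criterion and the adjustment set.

desc(Z)\{Z}={H,T}; candidates ⊆ {F,J,R}.
Z↔T: latent back-door arc(s) into Z.
size 0: {}; under {} Z still reaches {F,J,R,T} ∋ T.
size 1: {F}, {J}, {R}; under {F} Z still reaches {J,R,T} ∋ T.
size 2: {F,J}, {F,R}, {J,R}; under {F,J} Z still reaches {R,T} ∋ T.
Z↔T cannot be blocked by any observed set — no back-door set.
No mediator lies on a directed Z→…→T path.
Neither criterion identifies P(T|do(Z)) in this graph.

P(T|do(Z)): not identifiable (no BD/FD set).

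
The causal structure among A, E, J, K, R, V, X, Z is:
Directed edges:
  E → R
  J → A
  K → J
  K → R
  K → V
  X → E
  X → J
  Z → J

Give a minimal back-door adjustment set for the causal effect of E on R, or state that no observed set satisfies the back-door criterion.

E→R: minimal back-door set ∅.

desc(E)\{E}={R}; candidates ⊆ {A,J,K,V,X,Z}.
∅: E⊥R given ∅ in G with E→· removed — back-door holds.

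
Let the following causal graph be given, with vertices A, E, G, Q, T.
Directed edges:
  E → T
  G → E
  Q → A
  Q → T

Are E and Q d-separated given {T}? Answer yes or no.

Bayes-Ball from E | {T} reaches {A,G,Q}.
Q ∈ reach(E|{T}) ⇒ E ⊥̸ Q | {T}.

No — E and Q are d-connected given {T}.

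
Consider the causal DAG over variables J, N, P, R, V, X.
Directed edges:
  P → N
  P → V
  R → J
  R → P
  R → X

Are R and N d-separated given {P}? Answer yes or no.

Yes — R ⊥ N | {P}.

Bayes-Ball from R | {P} reaches {J,X}.
N ∉ reach(R|{P}) ⇒ R ⊥ N | {P}.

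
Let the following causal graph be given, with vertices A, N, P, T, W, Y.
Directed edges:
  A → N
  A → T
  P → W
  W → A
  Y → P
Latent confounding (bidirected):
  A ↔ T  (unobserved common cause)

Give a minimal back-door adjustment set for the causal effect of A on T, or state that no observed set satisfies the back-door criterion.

A→T: no observed back-door set.

desc(A)\{A}={N,T}; candidates ⊆ {P,W,Y}.
A↔T: latent back-door arc(s) into A.
size 0: {}; under {} A still reaches {P,T,W,Y} ∋ T.
size 1: {P}, {W}, {Y}; under {P} A still reaches {T,W} ∋ T.
size 2: {P,W}, {P,Y}, {W,Y}; under {P,W} A still reaches {T} ∋ T.
A↔T cannot be blocked by any observed set — no back-door set.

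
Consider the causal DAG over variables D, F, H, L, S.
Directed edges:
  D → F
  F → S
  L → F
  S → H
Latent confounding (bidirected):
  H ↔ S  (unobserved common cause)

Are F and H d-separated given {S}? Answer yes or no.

Bayes-Ball from F | {S} reaches {D,H,L}.
H ∈ reach(F|{S}) ⇒ F ⊥̸ H | {S}.

No — F and H are d-connected given {S}.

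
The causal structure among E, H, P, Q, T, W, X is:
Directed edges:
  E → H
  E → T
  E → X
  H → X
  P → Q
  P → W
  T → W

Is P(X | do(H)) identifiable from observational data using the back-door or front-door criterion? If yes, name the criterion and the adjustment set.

P(X|do(H)): backdoor, adjust for {E}.

desc(H)\{H}={X}; candidates ⊆ {E,P,Q,T,W}.
size 0: {}; under {} H still reaches {E,T,W,X} ∋ X.
{E}: H⊥X given {E} in G with H→· removed — back-door holds.
P(X|do(H)) = Σ_{E} P(X|H,E)·P(E).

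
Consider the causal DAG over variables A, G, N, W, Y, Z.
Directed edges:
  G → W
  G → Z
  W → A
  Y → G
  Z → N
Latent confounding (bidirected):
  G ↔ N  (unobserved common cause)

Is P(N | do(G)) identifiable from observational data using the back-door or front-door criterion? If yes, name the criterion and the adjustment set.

desc(G)\{G}={A,N,W,Z}; candidates ⊆ {Y}.
G↔N: latent back-door arc(s) into G.
size 0: {}; under {} G still reaches {N,Y} ∋ N.
size 1: {Y}; under {Y} G still reaches {N} ∋ N.
G↔N cannot be blocked by any observed set — no back-door set.
{Z}: (i) intercepts every directed G→N path; (ii) no back-door G→{Z}; (iii) {G} blocks every back-door {Z}→N. Front-door holds.
P(N|do(G)) = Σ_{Z} P(Z|G) Σ_{G'} P(N|Z,G')P(G').

P(N|do(G)): frontdoor, adjust for {Z}.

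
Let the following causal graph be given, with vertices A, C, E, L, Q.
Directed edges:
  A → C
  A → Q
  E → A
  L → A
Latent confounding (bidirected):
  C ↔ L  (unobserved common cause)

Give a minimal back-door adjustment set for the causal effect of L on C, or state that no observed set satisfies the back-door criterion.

L→C: no observed back-door set.

desc(L)\{L}={A,C,Q}; candidates ⊆ {E}.
L↔C: latent back-door arc(s) into L.
size 0: {}; under {} L still reaches {C} ∋ C.
size 1: {E}; under {E} L still reaches {C} ∋ C.
L↔C cannot be blocked by any observed set — no back-door set.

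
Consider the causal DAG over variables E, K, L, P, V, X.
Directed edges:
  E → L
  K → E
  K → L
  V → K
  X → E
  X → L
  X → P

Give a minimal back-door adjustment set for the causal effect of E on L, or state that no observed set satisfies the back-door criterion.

desc(E)\{E}={L}; candidates ⊆ {K,P,V,X}.
size 0: {}; under {} E still reaches {K,L,P,V,X} ∋ L.
size 1: {K}, {P}, {V} …(+1); under {K} E still reaches {L,P,X} ∋ L.
{K,X}: E⊥L given {K,X} in G with E→· removed — back-door holds.

E→L: minimal back-door set {K, X}.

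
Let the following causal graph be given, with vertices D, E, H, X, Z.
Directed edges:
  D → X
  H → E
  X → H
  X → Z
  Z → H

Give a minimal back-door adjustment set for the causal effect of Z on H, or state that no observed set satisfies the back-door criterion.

Z→H: minimal back-door set {X}.

desc(Z)\{Z}={E,H}; candidates ⊆ {D,X}.
size 0: {}; under {} Z still reaches {D,E,H,X} ∋ H.
{X}: Z⊥H given {X} in G with Z→· removed — back-door holds.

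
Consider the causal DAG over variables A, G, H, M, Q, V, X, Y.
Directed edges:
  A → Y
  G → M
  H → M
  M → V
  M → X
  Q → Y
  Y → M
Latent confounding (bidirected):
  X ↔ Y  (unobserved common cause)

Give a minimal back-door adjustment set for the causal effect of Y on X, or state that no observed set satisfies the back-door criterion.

desc(Y)\{Y}={M,V,X}; candidates ⊆ {A,G,H,Q}.
Y↔X: latent back-door arc(s) into Y.
size 0: {}; under {} Y still reaches {A,Q,X} ∋ X.
size 1: {A}, {G}, {H} …(+1); under {A} Y still reaches {Q,X} ∋ X.
size 2: {A,G}, {A,H}, {A,Q} …(+3); under {A,G} Y still reaches {Q,X} ∋ X.
Y↔X cannot be blocked by any observed set — no back-door set.

Y→X: no observed back-door set.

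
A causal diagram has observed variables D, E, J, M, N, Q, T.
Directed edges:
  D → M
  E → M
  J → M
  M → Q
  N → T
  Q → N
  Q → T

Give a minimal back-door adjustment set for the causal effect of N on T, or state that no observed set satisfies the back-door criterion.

desc(N)\{N}={T}; candidates ⊆ {D,E,J,M,Q}.
size 0: {}; under {} N still reaches {D,E,J,M,Q,T} ∋ T.
{Q}: N⊥T given {Q} in G with N→· removed — back-door holds.

N→T: minimal back-door set {Q}.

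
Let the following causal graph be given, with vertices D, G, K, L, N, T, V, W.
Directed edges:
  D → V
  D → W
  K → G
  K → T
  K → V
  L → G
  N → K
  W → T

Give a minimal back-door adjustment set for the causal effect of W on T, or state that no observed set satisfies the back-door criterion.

desc(W)\{W}={T}; candidates ⊆ {D,G,K,L,N,V}.
∅: W⊥T given ∅ in G with W→· removed — back-door holds.

W→T: minimal back-door set ∅.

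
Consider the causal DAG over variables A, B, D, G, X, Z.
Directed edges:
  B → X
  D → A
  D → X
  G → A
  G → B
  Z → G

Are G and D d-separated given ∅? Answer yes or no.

Bayes-Ball from G | ∅ reaches {A,B,X,Z}.
D ∉ reach(G|∅) ⇒ G ⊥ D | ∅.

Yes — G ⊥ D | ∅.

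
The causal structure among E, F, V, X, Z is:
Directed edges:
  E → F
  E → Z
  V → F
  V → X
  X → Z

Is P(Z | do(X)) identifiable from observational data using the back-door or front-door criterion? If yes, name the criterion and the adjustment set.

desc(X)\{X}={Z}; candidates ⊆ {E,F,V}.
∅: X⊥Z given ∅ in G with X→· removed — back-door holds.
P(Z|do(X)) = P(Z|X) — no adjustment needed.

P(Z|do(X)): backdoor, adjust for ∅.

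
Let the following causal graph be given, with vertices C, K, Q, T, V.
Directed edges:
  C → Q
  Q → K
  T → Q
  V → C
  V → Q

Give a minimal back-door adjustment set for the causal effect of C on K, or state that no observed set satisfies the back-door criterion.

desc(C)\{C}={K,Q}; candidates ⊆ {T,V}.
size 0: {}; under {} C still reaches {K,Q,V} ∋ K.
{V}: C⊥K given {V} in G with C→· removed — back-door holds.

C→K: minimal back-door set {V}.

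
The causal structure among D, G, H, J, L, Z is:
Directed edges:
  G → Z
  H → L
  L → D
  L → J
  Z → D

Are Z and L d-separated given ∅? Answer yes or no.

Bayes-Ball from Z | ∅ reaches {D,G}.
L ∉ reach(Z|∅) ⇒ Z ⊥ L | ∅.

Yes — Z ⊥ L | ∅.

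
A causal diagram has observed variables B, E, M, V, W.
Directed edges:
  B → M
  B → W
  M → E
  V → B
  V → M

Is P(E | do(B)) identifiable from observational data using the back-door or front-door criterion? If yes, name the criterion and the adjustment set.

P(E|do(B)): backdoor, adjust for {V}.

desc(B)\{B}={E,M,W}; candidates ⊆ {V}.
size 0: {}; under {} B still reaches {E,M,V} ∋ E.
{V}: B⊥E given {V} in G with B→· removed — back-door holds.
P(E|do(B)) = Σ_{V} P(E|B,V)·P(V).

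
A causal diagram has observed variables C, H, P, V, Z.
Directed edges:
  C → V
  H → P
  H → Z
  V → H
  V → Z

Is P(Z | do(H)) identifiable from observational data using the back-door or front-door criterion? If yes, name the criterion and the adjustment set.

desc(H)\{H}={P,Z}; candidates ⊆ {C,V}.
size 0: {}; under {} H still reaches {C,V,Z} ∋ Z.
{V}: H⊥Z given {V} in G with H→· removed — back-door holds.
P(Z|do(H)) = Σ_{V} P(Z|H,V)·P(V).

P(Z|do(H)): backdoor, adjust for {V}.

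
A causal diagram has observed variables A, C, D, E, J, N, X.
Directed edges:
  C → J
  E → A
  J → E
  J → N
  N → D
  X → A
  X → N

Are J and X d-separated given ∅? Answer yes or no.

Bayes-Ball from J | ∅ reaches {A,C,D,E,N}.
X ∉ reach(J|∅) ⇒ J ⊥ X | ∅.

Yes — J ⊥ X | ∅.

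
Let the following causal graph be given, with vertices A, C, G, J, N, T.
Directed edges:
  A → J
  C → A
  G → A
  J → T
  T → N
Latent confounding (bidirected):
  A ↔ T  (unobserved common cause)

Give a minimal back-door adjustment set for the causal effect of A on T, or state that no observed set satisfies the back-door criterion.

A→T: no observed back-door set.

desc(A)\{A}={J,N,T}; candidates ⊆ {C,G}.
A↔T: latent back-door arc(s) into A.
size 0: {}; under {} A still reaches {C,G,N,T} ∋ T.
size 1: {C}, {G}; under {C} A still reaches {G,N,T} ∋ T.
size 2: {C,G}; under {C,G} A still reaches {N,T} ∋ T.
A↔T cannot be blocked by any observed set — no back-door set.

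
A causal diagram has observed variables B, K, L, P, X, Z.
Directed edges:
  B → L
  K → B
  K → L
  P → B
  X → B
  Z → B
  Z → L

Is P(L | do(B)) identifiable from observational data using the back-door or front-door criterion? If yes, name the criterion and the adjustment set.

desc(B)\{B}={L}; candidates ⊆ {K,P,X,Z}.
size 0: {}; under {} B still reaches {K,L,P,X,Z} ∋ L.
size 1: {K}, {P}, {X} …(+1); under {K} B still reaches {L,P,X,Z} ∋ L.
{K,Z}: B⊥L given {K,Z} in G with B→· removed — back-door holds.
P(L|do(B)) = Σ_{K,Z} P(L|B,K,Z)·P(K,Z).

P(L|do(B)): backdoor, adjust for {K, Z}.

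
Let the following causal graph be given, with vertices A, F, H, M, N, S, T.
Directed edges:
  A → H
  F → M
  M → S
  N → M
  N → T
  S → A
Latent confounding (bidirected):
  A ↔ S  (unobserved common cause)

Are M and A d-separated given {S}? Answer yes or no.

Bayes-Ball from M | {S} reaches {A,F,H,N,T}.
A ∈ reach(M|{S}) ⇒ M ⊥̸ A | {S}.

No — M and A are d-connected given {S}.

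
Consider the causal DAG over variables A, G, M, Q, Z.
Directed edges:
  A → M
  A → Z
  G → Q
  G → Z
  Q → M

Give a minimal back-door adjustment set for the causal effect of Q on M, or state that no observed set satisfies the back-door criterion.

desc(Q)\{Q}={M}; candidates ⊆ {A,G,Z}.
∅: Q⊥M given ∅ in G with Q→· removed — back-door holds.

Q→M: minimal back-door set ∅.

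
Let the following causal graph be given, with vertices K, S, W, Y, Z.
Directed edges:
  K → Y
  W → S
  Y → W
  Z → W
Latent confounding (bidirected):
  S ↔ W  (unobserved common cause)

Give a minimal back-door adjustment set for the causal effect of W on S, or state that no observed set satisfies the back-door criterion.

W→S: no observed back-door set.

desc(W)\{W}={S}; candidates ⊆ {K,Y,Z}.
W↔S: latent back-door arc(s) into W.
size 0: {}; under {} W still reaches {K,S,Y,Z} ∋ S.
size 1: {K}, {Y}, {Z}; under {K} W still reaches {S,Y,Z} ∋ S.
size 2: {K,Y}, {K,Z}, {Y,Z}; under {K,Y} W still reaches {S,Z} ∋ S.
W↔S cannot be blocked by any observed set — no back-door set.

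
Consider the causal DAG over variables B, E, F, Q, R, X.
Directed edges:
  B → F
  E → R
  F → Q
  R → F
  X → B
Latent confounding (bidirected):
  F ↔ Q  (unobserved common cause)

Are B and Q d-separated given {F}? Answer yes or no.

Bayes-Ball from B | {F} reaches {E,Q,R,X}.
Q ∈ reach(B|{F}) ⇒ B ⊥̸ Q | {F}.

No — B and Q are d-connected given {F}.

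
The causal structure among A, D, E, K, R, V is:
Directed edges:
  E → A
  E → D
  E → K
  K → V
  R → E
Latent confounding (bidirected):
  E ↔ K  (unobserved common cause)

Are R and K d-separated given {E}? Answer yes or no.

No — R and K are d-connected given {E}.

Bayes-Ball from R | {E} reaches {K,V}.
K ∈ reach(R|{E}) ⇒ R ⊥̸ K | {E}.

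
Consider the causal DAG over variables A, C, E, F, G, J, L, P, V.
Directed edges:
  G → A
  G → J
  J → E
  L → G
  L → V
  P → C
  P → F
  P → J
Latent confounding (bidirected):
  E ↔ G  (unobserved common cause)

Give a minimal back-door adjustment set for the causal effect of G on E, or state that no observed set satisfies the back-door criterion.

desc(G)\{G}={A,E,J}; candidates ⊆ {C,F,L,P,V}.
G↔E: latent back-door arc(s) into G.
size 0: {}; under {} G still reaches {E,L,V} ∋ E.
size 1: {C}, {F}, {L} …(+2); under {C} G still reaches {E,L,V} ∋ E.
size 2: {C,F}, {C,L}, {C,P} …(+7); under {C,F} G still reaches {E,L,V} ∋ E.
G↔E cannot be blocked by any observed set — no back-door set.

G→E: no observed back-door set.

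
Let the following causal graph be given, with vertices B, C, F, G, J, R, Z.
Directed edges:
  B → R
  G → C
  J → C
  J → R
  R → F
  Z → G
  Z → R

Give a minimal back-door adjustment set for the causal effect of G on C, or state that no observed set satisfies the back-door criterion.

G→C: minimal back-door set ∅.

desc(G)\{G}={C}; candidates ⊆ {B,F,J,R,Z}.
∅: G⊥C given ∅ in G with G→· removed — back-door holds.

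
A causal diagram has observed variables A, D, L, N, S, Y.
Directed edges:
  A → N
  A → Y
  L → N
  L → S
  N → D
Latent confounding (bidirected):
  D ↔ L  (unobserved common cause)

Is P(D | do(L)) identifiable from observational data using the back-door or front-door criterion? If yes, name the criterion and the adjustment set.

desc(L)\{L}={D,N,S}; candidates ⊆ {A,Y}.
L↔D: latent back-door arc(s) into L.
size 0: {}; under {} L still reaches {D} ∋ D.
size 1: {A}, {Y}; under {A} L still reaches {D} ∋ D.
size 2: {A,Y}; under {A,Y} L still reaches {D} ∋ D.
L↔D cannot be blocked by any observed set — no back-door set.
{N}: (i) intercepts every directed L→D path; (ii) no back-door L→{N}; (iii) {L} blocks every back-door {N}→D. Front-door holds.
P(D|do(L)) = Σ_{N} P(N|L) Σ_{L'} P(D|N,L')P(L').

P(D|do(L)): frontdoor, adjust for {N}.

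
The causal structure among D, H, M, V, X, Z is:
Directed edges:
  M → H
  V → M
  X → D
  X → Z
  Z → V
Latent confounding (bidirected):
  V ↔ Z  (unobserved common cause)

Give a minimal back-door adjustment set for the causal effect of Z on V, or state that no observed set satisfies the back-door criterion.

desc(Z)\{Z}={H,M,V}; candidates ⊆ {D,X}.
Z↔V: latent back-door arc(s) into Z.
size 0: {}; under {} Z still reaches {D,H,M,V,X} ∋ V.
size 1: {D}, {X}; under {D} Z still reaches {H,M,V,X} ∋ V.
size 2: {D,X}; under {D,X} Z still reaches {H,M,V} ∋ V.
Z↔V cannot be blocked by any observed set — no back-door set.

Z→V: no observed back-door set.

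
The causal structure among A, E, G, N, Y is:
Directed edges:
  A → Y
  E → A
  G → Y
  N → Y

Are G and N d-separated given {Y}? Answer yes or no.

No — G and N are d-connected given {Y}.

Bayes-Ball from G | {Y} reaches {A,E,N}.
N ∈ reach(G|{Y}) ⇒ G ⊥̸ N | {Y}.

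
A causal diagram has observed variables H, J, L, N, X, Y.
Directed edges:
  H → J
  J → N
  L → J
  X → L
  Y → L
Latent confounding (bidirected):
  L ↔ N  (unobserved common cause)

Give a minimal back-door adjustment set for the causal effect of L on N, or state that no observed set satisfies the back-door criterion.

desc(L)\{L}={J,N}; candidates ⊆ {H,X,Y}.
L↔N: latent back-door arc(s) into L.
size 0: {}; under {} L still reaches {N,X,Y} ∋ N.
size 1: {H}, {X}, {Y}; under {H} L still reaches {N,X,Y} ∋ N.
size 2: {H,X}, {H,Y}, {X,Y}; under {H,X} L still reaches {N,Y} ∋ N.
L↔N cannot be blocked by any observed set — no back-door set.

L→N: no observed back-door set.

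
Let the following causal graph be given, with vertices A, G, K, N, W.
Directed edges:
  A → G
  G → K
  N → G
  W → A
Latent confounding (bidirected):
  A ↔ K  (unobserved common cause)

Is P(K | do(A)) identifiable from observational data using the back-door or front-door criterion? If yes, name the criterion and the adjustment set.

desc(A)\{A}={G,K}; candidates ⊆ {N,W}.
A↔K: latent back-door arc(s) into A.
size 0: {}; under {} A still reaches {K,W} ∋ K.
size 1: {N}, {W}; under {N} A still reaches {K,W} ∋ K.
size 2: {N,W}; under {N,W} A still reaches {K} ∋ K.
A↔K cannot be blocked by any observed set — no back-door set.
{G}: (i) intercepts every directed A→K path; (ii) no back-door A→{G}; (iii) {A} blocks every back-door {G}→K. Front-door holds.
P(K|do(A)) = Σ_{G} P(G|A) Σ_{A'} P(K|G,A')P(A').

P(K|do(A)): frontdoor, adjust for {G}.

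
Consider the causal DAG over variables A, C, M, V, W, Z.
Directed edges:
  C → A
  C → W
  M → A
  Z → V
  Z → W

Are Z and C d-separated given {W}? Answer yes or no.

Bayes-Ball from Z | {W} reaches {A,C,V}.
C ∈ reach(Z|{W}) ⇒ Z ⊥̸ C | {W}.

No — Z and C are d-connected given {W}.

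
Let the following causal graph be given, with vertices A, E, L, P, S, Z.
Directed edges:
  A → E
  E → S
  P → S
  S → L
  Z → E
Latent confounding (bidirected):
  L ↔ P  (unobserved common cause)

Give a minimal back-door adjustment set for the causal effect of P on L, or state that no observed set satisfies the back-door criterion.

P→L: no observed back-door set.

desc(P)\{P}={L,S}; candidates ⊆ {A,E,Z}.
P↔L: latent back-door arc(s) into P.
size 0: {}; under {} P still reaches {L} ∋ L.
size 1: {A}, {E}, {Z}; under {A} P still reaches {L} ∋ L.
size 2: {A,E}, {A,Z}, {E,Z}; under {A,E} P still reaches {L} ∋ L.
P↔L cannot be blocked by any observed set — no back-door set.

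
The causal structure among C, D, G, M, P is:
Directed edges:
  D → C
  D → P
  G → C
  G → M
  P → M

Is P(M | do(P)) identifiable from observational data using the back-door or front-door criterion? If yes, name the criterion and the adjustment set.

desc(P)\{P}={M}; candidates ⊆ {C,D,G}.
∅: P⊥M given ∅ in G with P→· removed — back-door holds.
P(M|do(P)) = P(M|P) — no adjustment needed.

P(M|do(P)): backdoor, adjust for ∅.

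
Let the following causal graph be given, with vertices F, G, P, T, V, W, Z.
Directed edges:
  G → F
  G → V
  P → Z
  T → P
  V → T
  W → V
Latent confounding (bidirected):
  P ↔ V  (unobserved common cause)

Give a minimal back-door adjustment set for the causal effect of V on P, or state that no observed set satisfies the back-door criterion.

desc(V)\{V}={P,T,Z}; candidates ⊆ {F,G,W}.
V↔P: latent back-door arc(s) into V.
size 0: {}; under {} V still reaches {F,G,P,W,Z} ∋ P.
size 1: {F}, {G}, {W}; under {F} V still reaches {G,P,W,Z} ∋ P.
size 2: {F,G}, {F,W}, {G,W}; under {F,G} V still reaches {P,W,Z} ∋ P.
V↔P cannot be blocked by any observed set — no back-door set.

V→P: no observed back-door set.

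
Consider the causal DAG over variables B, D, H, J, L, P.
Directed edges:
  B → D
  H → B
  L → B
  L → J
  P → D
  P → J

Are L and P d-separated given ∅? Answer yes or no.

Yes — L ⊥ P | ∅.

Bayes-Ball from L | ∅ reaches {B,D,J}.
P ∉ reach(L|∅) ⇒ L ⊥ P | ∅.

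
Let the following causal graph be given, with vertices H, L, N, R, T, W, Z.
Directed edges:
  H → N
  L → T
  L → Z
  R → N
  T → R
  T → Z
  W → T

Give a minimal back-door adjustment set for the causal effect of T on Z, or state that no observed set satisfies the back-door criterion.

desc(T)\{T}={N,R,Z}; candidates ⊆ {H,L,W}.
size 0: {}; under {} T still reaches {L,W,Z} ∋ Z.
{L}: T⊥Z given {L} in G with T→· removed — back-door holds.

T→Z: minimal back-door set {L}.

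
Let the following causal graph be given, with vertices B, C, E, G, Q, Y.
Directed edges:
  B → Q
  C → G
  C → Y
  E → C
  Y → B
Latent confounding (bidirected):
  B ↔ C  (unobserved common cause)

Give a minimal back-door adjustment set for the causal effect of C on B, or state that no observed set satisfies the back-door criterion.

C→B: no observed back-door set.

desc(C)\{C}={B,G,Q,Y}; candidates ⊆ {E}.
C↔B: latent back-door arc(s) into C.
size 0: {}; under {} C still reaches {B,E,Q} ∋ B.
size 1: {E}; under {E} C still reaches {B,Q} ∋ B.
C↔B cannot be blocked by any observed set — no back-door set.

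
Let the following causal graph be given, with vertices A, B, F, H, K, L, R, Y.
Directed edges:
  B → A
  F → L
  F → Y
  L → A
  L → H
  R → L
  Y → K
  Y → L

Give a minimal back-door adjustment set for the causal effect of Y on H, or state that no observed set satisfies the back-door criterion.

Y→H: minimal back-door set {F}.

desc(Y)\{Y}={A,H,K,L}; candidates ⊆ {B,F,R}.
size 0: {}; under {} Y still reaches {A,F,H,L} ∋ H.
{F}: Y⊥H given {F} in G with Y→· removed — back-door holds.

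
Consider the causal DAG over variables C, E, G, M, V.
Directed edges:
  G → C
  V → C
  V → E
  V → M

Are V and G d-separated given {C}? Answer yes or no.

Bayes-Ball from V | {C} reaches {E,G,M}.
G ∈ reach(V|{C}) ⇒ V ⊥̸ G | {C}.

No — V and G are d-connected given {C}.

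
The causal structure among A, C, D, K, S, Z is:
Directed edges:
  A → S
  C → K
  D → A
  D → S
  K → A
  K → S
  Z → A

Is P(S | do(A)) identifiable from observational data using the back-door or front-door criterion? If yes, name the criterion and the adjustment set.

desc(A)\{A}={S}; candidates ⊆ {C,D,K,Z}.
size 0: {}; under {} A still reaches {C,D,K,S,Z} ∋ S.
size 1: {C}, {D}, {K} …(+1); under {C} A still reaches {D,K,S,Z} ∋ S.
{D,K}: A⊥S given {D,K} in G with A→· removed — back-door holds.
P(S|do(A)) = Σ_{D,K} P(S|A,D,K)·P(D,K).

P(S|do(A)): backdoor, adjust for {D, K}.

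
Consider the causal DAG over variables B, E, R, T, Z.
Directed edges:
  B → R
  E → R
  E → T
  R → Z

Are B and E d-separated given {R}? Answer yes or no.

No — B and E are d-connected given {R}.

Bayes-Ball from B | {R} reaches {E,T}.
E ∈ reach(B|{R}) ⇒ B ⊥̸ E | {R}.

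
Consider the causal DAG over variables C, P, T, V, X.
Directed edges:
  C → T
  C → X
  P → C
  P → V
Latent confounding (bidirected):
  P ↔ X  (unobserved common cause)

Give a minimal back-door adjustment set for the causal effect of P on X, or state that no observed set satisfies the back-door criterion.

desc(P)\{P}={C,T,V,X}; candidates ⊆ {—}.
P↔X: latent back-door arc(s) into P.
size 0: {}; under {} P still reaches {X} ∋ X.
P↔X cannot be blocked by any observed set — no back-door set.

P→X: no observed back-door set.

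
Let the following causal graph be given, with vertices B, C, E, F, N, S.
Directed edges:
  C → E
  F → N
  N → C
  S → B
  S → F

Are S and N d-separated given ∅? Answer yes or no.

Bayes-Ball from S | ∅ reaches {B,C,E,F,N}.
N ∈ reach(S|∅) ⇒ S ⊥̸ N | ∅.

No — S and N are d-connected given ∅.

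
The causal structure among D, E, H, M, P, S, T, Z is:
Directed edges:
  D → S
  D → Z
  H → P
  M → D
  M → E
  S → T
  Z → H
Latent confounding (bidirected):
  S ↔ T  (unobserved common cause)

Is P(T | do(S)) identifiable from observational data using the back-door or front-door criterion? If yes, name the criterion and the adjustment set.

desc(S)\{S}={T}; candidates ⊆ {D,E,H,M,P,Z}.
S↔T: latent back-door arc(s) into S.
size 0: {}; under {} S still reaches {D,E,H,M,P,T,Z} ∋ T.
size 1: {D}, {E}, {H} …(+3); under {D} S still reaches {T} ∋ T.
size 2: {D,E}, {D,H}, {D,M} …(+12); under {D,E} S still reaches {T} ∋ T.
S↔T cannot be blocked by any observed set — no back-door set.
No mediator lies on a directed S→…→T path.
Neither criterion identifies P(T|do(S)) in this graph.

P(T|do(S)): not identifiable (no BD/FD set).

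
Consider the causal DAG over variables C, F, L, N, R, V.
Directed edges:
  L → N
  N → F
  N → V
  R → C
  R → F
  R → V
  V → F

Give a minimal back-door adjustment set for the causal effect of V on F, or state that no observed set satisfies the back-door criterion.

desc(V)\{V}={F}; candidates ⊆ {C,L,N,R}.
size 0: {}; under {} V still reaches {C,F,L,N,R} ∋ F.
size 1: {C}, {L}, {N} …(+1); under {C} V still reaches {F,L,N,R} ∋ F.
{N,R}: V⊥F given {N,R} in G with V→· removed — back-door holds.

V→F: minimal back-door set {N, R}.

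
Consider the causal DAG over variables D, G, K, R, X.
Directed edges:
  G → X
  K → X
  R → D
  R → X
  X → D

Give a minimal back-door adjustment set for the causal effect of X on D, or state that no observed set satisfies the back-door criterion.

X→D: minimal back-door set {R}.

desc(X)\{X}={D}; candidates ⊆ {G,K,R}.
size 0: {}; under {} X still reaches {D,G,K,R} ∋ D.
{R}: X⊥D given {R} in G with X→· removed — back-door holds.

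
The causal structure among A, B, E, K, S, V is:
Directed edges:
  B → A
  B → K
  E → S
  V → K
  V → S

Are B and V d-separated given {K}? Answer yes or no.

Bayes-Ball from B | {K} reaches {A,S,V}.
V ∈ reach(B|{K}) ⇒ B ⊥̸ V | {K}.

No — B and V are d-connected given {K}.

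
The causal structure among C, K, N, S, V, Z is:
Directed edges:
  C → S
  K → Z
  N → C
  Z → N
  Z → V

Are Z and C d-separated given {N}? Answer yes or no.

Bayes-Ball from Z | {N} reaches {K,V}.
C ∉ reach(Z|{N}) ⇒ Z ⊥ C | {N}.

Yes — Z ⊥ C | {N}.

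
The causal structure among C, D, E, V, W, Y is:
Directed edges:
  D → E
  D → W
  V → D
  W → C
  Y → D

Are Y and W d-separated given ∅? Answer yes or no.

Bayes-Ball from Y | ∅ reaches {C,D,E,W}.
W ∈ reach(Y|∅) ⇒ Y ⊥̸ W | ∅.

No — Y and W are d-connected given ∅.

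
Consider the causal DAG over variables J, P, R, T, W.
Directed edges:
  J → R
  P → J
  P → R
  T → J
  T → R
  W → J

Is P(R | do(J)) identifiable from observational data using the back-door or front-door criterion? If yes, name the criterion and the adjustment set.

desc(J)\{J}={R}; candidates ⊆ {P,T,W}.
size 0: {}; under {} J still reaches {P,R,T,W} ∋ R.
size 1: {P}, {T}, {W}; under {P} J still reaches {R,T,W} ∋ R.
{P,T}: J⊥R given {P,T} in G with J→· removed — back-door holds.
P(R|do(J)) = Σ_{P,T} P(R|J,P,T)·P(P,T).

P(R|do(J)): backdoor, adjust for {P, T}.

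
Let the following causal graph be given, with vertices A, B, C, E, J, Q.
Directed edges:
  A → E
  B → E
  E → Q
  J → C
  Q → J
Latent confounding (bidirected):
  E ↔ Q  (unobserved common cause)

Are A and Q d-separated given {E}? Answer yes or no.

Bayes-Ball from A | {E} reaches {B,C,J,Q}.
Q ∈ reach(A|{E}) ⇒ A ⊥̸ Q | {E}.

No — A and Q are d-connected given {E}.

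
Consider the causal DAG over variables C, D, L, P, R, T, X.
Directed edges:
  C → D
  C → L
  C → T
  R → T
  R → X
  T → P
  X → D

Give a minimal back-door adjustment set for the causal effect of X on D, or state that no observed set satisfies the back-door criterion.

desc(X)\{X}={D}; candidates ⊆ {C,L,P,R,T}.
∅: X⊥D given ∅ in G with X→· removed — back-door holds.

X→D: minimal back-door set ∅.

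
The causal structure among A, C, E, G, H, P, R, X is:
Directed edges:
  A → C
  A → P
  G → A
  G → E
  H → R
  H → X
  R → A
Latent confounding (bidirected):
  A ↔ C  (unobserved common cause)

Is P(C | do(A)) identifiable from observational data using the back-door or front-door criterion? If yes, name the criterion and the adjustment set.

P(C|do(A)): not identifiable (no BD/FD set).

desc(A)\{A}={C,P}; candidates ⊆ {E,G,H,R,X}.
A↔C: latent back-door arc(s) into A.
size 0: {}; under {} A still reaches {C,E,G,H,R,X} ∋ C.
size 1: {E}, {G}, {H} …(+2); under {E} A still reaches {C,G,H,R,X} ∋ C.
size 2: {E,G}, {E,H}, {E,R} …(+7); under {E,G} A still reaches {C,H,R,X} ∋ C.
A↔C cannot be blocked by any observed set — no back-door set.
No mediator lies on a directed A→…→C path.
Neither criterion identifies P(C|do(A)) in this graph.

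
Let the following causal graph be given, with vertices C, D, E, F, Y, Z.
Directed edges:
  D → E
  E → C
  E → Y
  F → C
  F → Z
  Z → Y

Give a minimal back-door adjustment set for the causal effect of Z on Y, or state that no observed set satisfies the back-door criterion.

Z→Y: minimal back-door set ∅.

desc(Z)\{Z}={Y}; candidates ⊆ {C,D,E,F}.
∅: Z⊥Y given ∅ in G with Z→· removed — back-door holds.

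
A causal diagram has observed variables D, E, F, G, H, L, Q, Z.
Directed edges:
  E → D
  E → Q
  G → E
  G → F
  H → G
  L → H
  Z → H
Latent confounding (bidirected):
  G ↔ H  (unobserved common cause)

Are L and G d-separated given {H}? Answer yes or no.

Bayes-Ball from L | {H} reaches {D,E,F,G,Q,Z}.
G ∈ reach(L|{H}) ⇒ L ⊥̸ G | {H}.

No — L and G are d-connected given {H}.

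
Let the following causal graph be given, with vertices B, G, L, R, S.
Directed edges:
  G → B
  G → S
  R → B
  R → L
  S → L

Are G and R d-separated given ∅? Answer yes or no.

Yes — G ⊥ R | ∅.

Bayes-Ball from G | ∅ reaches {B,L,S}.
R ∉ reach(G|∅) ⇒ G ⊥ R | ∅.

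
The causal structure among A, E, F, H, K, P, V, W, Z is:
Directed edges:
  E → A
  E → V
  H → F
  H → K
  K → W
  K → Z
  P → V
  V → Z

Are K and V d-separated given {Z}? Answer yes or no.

No — K and V are d-connected given {Z}.

Bayes-Ball from K | {Z} reaches {A,E,F,H,P,V,W}.
V ∈ reach(K|{Z}) ⇒ K ⊥̸ V | {Z}.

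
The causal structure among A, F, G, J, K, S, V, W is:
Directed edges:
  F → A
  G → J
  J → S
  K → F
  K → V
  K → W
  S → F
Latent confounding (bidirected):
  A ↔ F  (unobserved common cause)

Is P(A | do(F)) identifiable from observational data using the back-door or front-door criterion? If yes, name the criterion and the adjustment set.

P(A|do(F)): not identifiable (no BD/FD set).

desc(F)\{F}={A}; candidates ⊆ {G,J,K,S,V,W}.
F↔A: latent back-door arc(s) into F.
size 0: {}; under {} F still reaches {A,G,J,K,S,V,W} ∋ A.
size 1: {G}, {J}, {K} …(+3); under {G} F still reaches {A,J,K,S,V,W} ∋ A.
size 2: {G,J}, {G,K}, {G,S} …(+12); under {G,J} F still reaches {A,K,S,V,W} ∋ A.
F↔A cannot be blocked by any observed set — no back-door set.
No mediator lies on a directed F→…→A path.
Neither criterion identifies P(A|do(F)) in this graph.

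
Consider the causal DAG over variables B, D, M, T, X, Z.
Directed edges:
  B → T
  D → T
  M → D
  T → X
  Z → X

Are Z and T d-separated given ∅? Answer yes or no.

Bayes-Ball from Z | ∅ reaches {X}.
T ∉ reach(Z|∅) ⇒ Z ⊥ T | ∅.

Yes — Z ⊥ T | ∅.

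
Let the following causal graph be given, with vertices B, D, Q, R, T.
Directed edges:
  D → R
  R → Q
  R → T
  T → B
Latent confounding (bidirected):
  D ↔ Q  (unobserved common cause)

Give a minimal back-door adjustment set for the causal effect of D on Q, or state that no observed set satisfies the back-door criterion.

D→Q: no observed back-door set.

desc(D)\{D}={B,Q,R,T}; candidates ⊆ {—}.
D↔Q: latent back-door arc(s) into D.
size 0: {}; under {} D still reaches {Q} ∋ Q.
D↔Q cannot be blocked by any observed set — no back-door set.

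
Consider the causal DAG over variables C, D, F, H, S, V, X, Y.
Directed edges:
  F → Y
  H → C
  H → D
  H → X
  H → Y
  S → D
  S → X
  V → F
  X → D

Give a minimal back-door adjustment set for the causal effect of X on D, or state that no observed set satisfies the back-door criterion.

X→D: minimal back-door set {H, S}.

desc(X)\{X}={D}; candidates ⊆ {C,F,H,S,V,Y}.
size 0: {}; under {} X still reaches {C,D,H,S,Y} ∋ D.
size 1: {C}, {F}, {H} …(+3); under {C} X still reaches {D,H,S,Y} ∋ D.
{H,S}: X⊥D given {H,S} in G with X→· removed — back-door holds.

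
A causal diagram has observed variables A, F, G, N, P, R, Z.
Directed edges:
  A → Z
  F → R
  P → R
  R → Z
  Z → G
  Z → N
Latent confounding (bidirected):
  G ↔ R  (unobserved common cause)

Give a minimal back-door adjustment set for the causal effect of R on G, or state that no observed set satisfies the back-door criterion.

R→G: no observed back-door set.

desc(R)\{R}={G,N,Z}; candidates ⊆ {A,F,P}.
R↔G: latent back-door arc(s) into R.
size 0: {}; under {} R still reaches {F,G,P} ∋ G.
size 1: {A}, {F}, {P}; under {A} R still reaches {F,G,P} ∋ G.
size 2: {A,F}, {A,P}, {F,P}; under {A,F} R still reaches {G,P} ∋ G.
R↔G cannot be blocked by any observed set — no back-door set.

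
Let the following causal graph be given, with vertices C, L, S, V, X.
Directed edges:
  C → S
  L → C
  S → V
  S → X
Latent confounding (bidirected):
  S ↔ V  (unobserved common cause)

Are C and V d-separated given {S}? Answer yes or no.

Bayes-Ball from C | {S} reaches {L,V}.
V ∈ reach(C|{S}) ⇒ C ⊥̸ V | {S}.

No — C and V are d-connected given {S}.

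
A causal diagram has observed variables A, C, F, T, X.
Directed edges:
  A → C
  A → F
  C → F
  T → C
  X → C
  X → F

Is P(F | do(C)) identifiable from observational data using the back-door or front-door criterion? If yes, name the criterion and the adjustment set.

desc(C)\{C}={F}; candidates ⊆ {A,T,X}.
size 0: {}; under {} C still reaches {A,F,T,X} ∋ F.
size 1: {A}, {T}, {X}; under {A} C still reaches {F,T,X} ∋ F.
{A,X}: C⊥F given {A,X} in G with C→· removed — back-door holds.
P(F|do(C)) = Σ_{A,X} P(F|C,A,X)·P(A,X).

P(F|do(C)): backdoor, adjust for {A, X}.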